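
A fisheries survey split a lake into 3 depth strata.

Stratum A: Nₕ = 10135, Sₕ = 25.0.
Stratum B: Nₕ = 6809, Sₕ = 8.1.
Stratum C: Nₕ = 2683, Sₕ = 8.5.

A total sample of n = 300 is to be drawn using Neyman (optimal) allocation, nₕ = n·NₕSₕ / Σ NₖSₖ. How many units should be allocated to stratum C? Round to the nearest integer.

21

A: NₕSₕ = 10135·25.0 = 253375
B: NₕSₕ = 6809·8.1 = 55152.9
C: NₕSₕ = 2683·8.5 = 22805.5
Σ NₕSₕ = 331333.4.
n_C = 300·22805.5/331333.4 = 20.649... → 21.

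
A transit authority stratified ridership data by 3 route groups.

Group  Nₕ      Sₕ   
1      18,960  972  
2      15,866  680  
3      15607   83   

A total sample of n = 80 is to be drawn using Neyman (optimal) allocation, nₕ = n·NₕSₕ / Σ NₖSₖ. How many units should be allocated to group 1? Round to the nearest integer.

Σ NₕSₕ = 18960·972 + 15866·680 + 15607·83 = 30513381.
Share for 1: 18429120/30513381 = 0.60397.
n_1 = 80 × 0.60397 = 48.317... → 48.

48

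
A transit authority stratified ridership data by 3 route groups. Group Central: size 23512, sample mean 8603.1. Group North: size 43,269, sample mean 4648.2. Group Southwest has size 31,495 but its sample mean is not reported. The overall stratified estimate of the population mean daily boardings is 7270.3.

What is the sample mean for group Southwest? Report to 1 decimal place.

Σ Nₕx̄ₕ = N·μ, so 31495·x̄_Southwest = 98276·7270.3 − (23512·8603.1 + 43269·4648.2).
= 714496002.8 − 403399053 = 311096949.8.
x̄_Southwest = 311096949.8 / 31495 = 9877.662... → 9877.7.

9877.7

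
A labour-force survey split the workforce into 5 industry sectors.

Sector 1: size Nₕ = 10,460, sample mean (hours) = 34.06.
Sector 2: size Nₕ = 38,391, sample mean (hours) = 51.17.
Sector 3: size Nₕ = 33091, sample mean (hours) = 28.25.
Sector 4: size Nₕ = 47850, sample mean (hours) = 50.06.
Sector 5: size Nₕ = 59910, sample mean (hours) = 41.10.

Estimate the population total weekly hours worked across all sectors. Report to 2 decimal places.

1: 10460·34.06 = 356267.6
2: 38391·51.17 = 1964467.47
3: 33091·28.25 = 934820.75
4: 47850·50.06 = 2395371
5: 59910·41.10 = 2462301
τ̂ = Σ Nₕx̄ₕ = 8113227.82.

8113227.82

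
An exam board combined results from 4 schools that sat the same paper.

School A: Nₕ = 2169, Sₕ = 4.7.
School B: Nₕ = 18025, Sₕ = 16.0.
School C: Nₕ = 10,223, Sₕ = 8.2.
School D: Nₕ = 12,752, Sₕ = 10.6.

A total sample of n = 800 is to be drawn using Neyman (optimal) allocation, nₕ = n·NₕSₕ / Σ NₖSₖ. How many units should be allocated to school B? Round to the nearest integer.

446

A: NₕSₕ = 2169·4.7 = 10194.3
B: NₕSₕ = 18025·16.0 = 288400
C: NₕSₕ = 10223·8.2 = 83828.6
D: NₕSₕ = 12752·10.6 = 135171.2
Σ NₕSₕ = 517594.1.
n_B = 800·288400/517594.1 = 445.755... → 446.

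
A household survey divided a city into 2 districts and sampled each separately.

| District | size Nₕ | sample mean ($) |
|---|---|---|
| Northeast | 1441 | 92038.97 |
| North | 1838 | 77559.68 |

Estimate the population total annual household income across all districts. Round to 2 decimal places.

275182847.61

Population total = Σ Nₕ·x̄ₕ (each stratum's size times its mean).
1441·92038.97 + 1838·77559.68 = 132628155.77 + 142554691.84 = 275182847.61.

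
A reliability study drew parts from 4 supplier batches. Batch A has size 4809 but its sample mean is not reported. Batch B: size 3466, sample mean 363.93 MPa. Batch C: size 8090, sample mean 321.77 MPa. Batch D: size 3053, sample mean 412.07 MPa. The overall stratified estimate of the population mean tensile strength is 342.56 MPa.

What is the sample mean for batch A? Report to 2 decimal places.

318.00

N = 4809 + 3466 + 8090 + 3053 = 19418.
Overall total = μ·N = 342.56·19418 = 6651830.08.
Subtract the known strata: 3466·363.93 + 8090·321.77 + 3053·412.07 = 5122550.39.
Remaining total for batch A: 6651830.08 − 5122550.39 = 1529279.69.
Divide by its size: 1529279.69 / 4809 = 318.0037... → 318.00.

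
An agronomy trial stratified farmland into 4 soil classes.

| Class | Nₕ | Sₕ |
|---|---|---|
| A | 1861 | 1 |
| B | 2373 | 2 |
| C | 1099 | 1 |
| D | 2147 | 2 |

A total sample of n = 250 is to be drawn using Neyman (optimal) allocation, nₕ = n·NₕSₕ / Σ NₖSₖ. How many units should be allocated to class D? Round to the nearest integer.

89

Σ NₕSₕ = 1861·1 + 2373·2 + 1099·1 + 2147·2 = 12000.
Share for D: 4294/12000 = 0.35783.
n_D = 250 × 0.35783 = 89.458... → 89.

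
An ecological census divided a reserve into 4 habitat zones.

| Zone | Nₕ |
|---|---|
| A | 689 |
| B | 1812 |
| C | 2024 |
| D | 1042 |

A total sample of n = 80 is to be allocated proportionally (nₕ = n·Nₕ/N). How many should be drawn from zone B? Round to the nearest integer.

26

N = 689 + 1812 + 2024 + 1042 = 5567.
n_B = 80·1812/5567 = 26.039... → 26.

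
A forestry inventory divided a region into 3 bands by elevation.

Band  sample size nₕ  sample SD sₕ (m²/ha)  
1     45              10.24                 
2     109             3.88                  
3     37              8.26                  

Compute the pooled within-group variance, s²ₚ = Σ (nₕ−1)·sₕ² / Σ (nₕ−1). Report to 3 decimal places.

46.254

1: (45−1)·10.24² = 44·104.8576 = 4613.7344
2: (109−1)·3.88² = 108·15.0544 = 1625.8752
3: (37−1)·8.26² = 36·68.2276 = 2456.1936
Numerator = 8695.8032; denominator = Σ(nₕ−1) = 188.
s²ₚ = 8695.8032/188 = 46.25427... → 46.254.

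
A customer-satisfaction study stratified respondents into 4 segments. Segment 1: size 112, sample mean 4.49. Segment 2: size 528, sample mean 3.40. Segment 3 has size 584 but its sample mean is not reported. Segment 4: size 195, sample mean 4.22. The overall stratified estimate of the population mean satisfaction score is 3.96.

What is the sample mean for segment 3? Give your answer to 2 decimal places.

4.28

N = 112 + 528 + 584 + 195 = 1419.
Overall total = μ·N = 3.96·1419 = 5619.24.
Subtract the known strata: 112·4.49 + 528·3.40 + 195·4.22 = 3120.98.
Remaining total for segment 3: 5619.24 − 3120.98 = 2498.26.
Divide by its size: 2498.26 / 584 = 4.2778... → 4.28.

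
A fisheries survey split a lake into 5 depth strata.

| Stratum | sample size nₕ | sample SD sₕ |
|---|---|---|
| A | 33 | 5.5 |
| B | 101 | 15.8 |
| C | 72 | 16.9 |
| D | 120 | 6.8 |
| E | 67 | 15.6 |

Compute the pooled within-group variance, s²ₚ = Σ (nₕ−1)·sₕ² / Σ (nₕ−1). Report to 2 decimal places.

A: (33−1)·5.5² = 32·30.25 = 968
B: (101−1)·15.8² = 100·249.64 = 24964
C: (72−1)·16.9² = 71·285.61 = 20278.31
D: (120−1)·6.8² = 119·46.24 = 5502.56
E: (67−1)·15.6² = 66·243.36 = 16061.76
Numerator = 67774.63; denominator = Σ(nₕ−1) = 388.
s²ₚ = 67774.63/388 = 174.6769... → 174.68.

174.68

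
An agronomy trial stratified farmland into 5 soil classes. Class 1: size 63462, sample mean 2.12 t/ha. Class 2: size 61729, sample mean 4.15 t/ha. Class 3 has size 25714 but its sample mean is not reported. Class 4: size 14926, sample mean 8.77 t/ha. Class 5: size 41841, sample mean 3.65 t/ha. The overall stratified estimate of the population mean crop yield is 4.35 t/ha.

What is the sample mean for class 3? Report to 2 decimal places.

8.91

Σ Nₕx̄ₕ = N·μ, so 25714·x̄_3 = 207672·4.35 − (63462·2.12 + 61729·4.15 + 14926·8.77 + 41841·3.65).
= 903373.2 − 674335.46 = 229037.74.
x̄_3 = 229037.74 / 25714 = 8.9071... → 8.91.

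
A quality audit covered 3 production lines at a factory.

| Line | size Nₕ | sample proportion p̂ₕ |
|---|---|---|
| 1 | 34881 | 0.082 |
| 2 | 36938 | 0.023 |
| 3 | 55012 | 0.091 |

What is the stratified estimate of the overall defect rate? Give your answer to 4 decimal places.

N = 34881 + 36938 + 55012 = 126831.
Overall proportion = Σ (Nₕ/N)·p̂ₕ.
Σ Nₕp̂ₕ = 2860.242 + 849.574 + 5006.092 = 8715.908.
8715.908 / 126831 = 0.068721... → 0.0687.

0.0687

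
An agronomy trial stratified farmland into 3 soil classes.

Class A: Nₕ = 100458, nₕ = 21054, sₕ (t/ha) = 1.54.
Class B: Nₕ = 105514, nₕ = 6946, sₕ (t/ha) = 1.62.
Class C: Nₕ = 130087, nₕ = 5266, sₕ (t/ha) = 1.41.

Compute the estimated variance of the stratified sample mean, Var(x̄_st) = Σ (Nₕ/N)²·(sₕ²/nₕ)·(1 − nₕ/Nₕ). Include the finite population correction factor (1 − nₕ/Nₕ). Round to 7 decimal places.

0.0000970

N = 336059; Wₕ = Nₕ/N.
class A: (100458/336059)²·1.54²/21054·(1 − 21054/100458) = 0.0000079561
class B: (105514/336059)²·1.62²/6946·(1 − 6946/105514) = 0.0000347945
class C: (130087/336059)²·1.41²/5266·(1 − 5266/130087) = 0.0000542810
Sum = 0.0000970316 → 0.0000970.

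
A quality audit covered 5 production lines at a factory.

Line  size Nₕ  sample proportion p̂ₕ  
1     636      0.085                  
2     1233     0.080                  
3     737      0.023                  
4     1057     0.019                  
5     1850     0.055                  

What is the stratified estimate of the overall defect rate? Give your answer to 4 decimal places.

0.0529

N = 636 + 1233 + 737 + 1057 + 1850 = 5513.
Overall proportion = Σ (Nₕ/N)·p̂ₕ.
Σ Nₕp̂ₕ = 54.06 + 98.64 + 16.951 + 20.083 + 101.75 = 291.484.
291.484 / 5513 = 0.052872... → 0.0529.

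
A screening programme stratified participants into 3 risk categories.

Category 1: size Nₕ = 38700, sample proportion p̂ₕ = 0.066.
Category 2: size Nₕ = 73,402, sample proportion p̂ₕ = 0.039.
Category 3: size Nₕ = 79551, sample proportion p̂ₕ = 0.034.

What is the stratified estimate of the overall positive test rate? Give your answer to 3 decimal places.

0.042

Wₕ = Nₕ/N with N = 191653: 0.2019, 0.3830, 0.4151.
p̂_st = 0.2019·0.066 + 0.3830·0.039 + 0.4151·0.034 ≈ 0.04238... → 0.042.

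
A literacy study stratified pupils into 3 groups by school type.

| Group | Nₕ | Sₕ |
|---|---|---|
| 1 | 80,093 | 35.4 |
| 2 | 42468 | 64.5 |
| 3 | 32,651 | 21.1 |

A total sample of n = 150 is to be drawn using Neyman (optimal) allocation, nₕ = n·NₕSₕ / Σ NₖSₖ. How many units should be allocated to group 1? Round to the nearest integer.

1: NₕSₕ = 80093·35.4 = 2835292.2
2: NₕSₕ = 42468·64.5 = 2739186
3: NₕSₕ = 32651·21.1 = 688936.1
Σ NₕSₕ = 6263414.3.
n_1 = 150·2835292.2/6263414.3 = 67.901... → 68.

68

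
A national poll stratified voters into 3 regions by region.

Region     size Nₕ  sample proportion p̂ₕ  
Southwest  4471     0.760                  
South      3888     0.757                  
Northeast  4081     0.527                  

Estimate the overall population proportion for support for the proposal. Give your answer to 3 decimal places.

N = 4471 + 3888 + 4081 = 12440.
Overall proportion = Σ (Nₕ/N)·p̂ₕ.
Σ Nₕp̂ₕ = 3397.96 + 2943.216 + 2150.687 = 8491.863.
8491.863 / 12440 = 0.68263... → 0.683.

0.683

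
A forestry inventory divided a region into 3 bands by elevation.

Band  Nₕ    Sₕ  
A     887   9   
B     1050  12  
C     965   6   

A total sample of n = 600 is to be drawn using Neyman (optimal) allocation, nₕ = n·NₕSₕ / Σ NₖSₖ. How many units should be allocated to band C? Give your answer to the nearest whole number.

A: NₕSₕ = 887·9 = 7983
B: NₕSₕ = 1050·12 = 12600
C: NₕSₕ = 965·6 = 5790
Σ NₕSₕ = 26373.
n_C = 600·5790/26373 = 131.726... → 132.

132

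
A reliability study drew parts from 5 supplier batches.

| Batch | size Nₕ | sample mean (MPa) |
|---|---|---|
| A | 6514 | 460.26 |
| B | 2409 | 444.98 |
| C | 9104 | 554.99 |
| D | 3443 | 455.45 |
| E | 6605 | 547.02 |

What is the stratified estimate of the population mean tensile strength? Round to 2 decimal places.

509.49

N = 6514 + 2409 + 9104 + 3443 + 6605 = 28075.
The stratified mean weights each stratum mean by its population share Nₕ/N.
Σ Nₕx̄ₕ = 6514·460.26 + 2409·444.98 + 9104·554.99 + 3443·455.45 + 6605·547.02 = 2998133.64 + 1071956.82 + 5052628.96 + 1568114.35 + 3613067.1 = 14303900.87.
Divide by N: 14303900.87 / 28075 = 509.4889... → 509.49.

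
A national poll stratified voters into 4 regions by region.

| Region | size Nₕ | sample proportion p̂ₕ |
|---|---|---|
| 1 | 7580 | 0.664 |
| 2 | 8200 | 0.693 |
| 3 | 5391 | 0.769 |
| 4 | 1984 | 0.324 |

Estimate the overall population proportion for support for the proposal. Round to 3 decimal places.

0.670

Wₕ = Nₕ/N with N = 23155: 0.3274, 0.3541, 0.2328, 0.0857.
p̂_st = 0.3274·0.664 + 0.3541·0.693 + 0.2328·0.769 + 0.0857·0.324 ≈ 0.66958... → 0.670.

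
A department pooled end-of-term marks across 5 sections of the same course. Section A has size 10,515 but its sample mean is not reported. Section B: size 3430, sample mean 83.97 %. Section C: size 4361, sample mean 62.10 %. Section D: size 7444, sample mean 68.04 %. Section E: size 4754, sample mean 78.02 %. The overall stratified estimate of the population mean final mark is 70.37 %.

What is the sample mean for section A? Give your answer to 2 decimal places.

N = 10515 + 3430 + 4361 + 7444 + 4754 = 30504.
Overall total = μ·N = 70.37·30504 = 2146566.48.
Subtract the known strata: 3430·83.97 + 4361·62.10 + 7444·68.04 + 4754·78.02 = 1436232.04.
Remaining total for section A: 2146566.48 − 1436232.04 = 710334.44.
Divide by its size: 710334.44 / 10515 = 67.5544... → 67.55.

67.55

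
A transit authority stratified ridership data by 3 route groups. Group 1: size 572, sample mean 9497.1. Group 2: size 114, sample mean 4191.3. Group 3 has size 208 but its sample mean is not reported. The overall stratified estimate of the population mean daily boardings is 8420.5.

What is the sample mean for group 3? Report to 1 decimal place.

N = 572 + 114 + 208 = 894.
Overall total = μ·N = 8420.5·894 = 7527927.
Subtract the known strata: 572·9497.1 + 114·4191.3 = 5910149.4.
Remaining total for group 3: 7527927 − 5910149.4 = 1617777.6.
Divide by its size: 1617777.6 / 208 = 7777.777... → 7777.8.

7777.8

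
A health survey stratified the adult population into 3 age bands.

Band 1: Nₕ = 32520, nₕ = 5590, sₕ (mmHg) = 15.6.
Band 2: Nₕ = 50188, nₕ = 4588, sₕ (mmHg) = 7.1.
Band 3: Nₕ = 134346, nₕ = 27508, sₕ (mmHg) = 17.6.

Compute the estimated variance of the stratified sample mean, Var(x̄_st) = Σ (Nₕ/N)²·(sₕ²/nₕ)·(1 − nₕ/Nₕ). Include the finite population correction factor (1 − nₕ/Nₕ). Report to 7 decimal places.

0.0047737

N = 217054. Term for each stratum: Wₕ²sₕ²/nₕ·(1−nₕ/Nₕ).
Var(x̄_st) = 0.0008092611 + 0.0005337310 + 0.0034306880 = 0.0047736801 → 0.0047737.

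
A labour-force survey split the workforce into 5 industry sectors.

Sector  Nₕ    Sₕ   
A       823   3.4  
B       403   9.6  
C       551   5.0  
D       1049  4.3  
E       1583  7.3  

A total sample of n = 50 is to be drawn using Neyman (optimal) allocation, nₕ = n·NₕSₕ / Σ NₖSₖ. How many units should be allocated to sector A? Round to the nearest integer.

5

A: NₕSₕ = 823·3.4 = 2798.2
B: NₕSₕ = 403·9.6 = 3868.8
C: NₕSₕ = 551·5.0 = 2755
D: NₕSₕ = 1049·4.3 = 4510.7
E: NₕSₕ = 1583·7.3 = 11555.9
Σ NₕSₕ = 25488.6.
n_A = 50·2798.2/25488.6 = 5.489... → 5.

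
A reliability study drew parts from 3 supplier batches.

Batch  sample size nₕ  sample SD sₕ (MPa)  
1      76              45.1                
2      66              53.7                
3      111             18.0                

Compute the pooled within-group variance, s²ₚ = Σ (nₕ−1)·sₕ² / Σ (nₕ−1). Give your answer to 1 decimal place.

Degrees of freedom: 75 + 65 + 110 = 250.
Σ(nₕ−1)sₕ² = 75·2034.01 + 65·2883.69 + 110·324 = 375630.6.
s²ₚ = 375630.6 / 250 = 1502.522... → 1502.5.

1502.5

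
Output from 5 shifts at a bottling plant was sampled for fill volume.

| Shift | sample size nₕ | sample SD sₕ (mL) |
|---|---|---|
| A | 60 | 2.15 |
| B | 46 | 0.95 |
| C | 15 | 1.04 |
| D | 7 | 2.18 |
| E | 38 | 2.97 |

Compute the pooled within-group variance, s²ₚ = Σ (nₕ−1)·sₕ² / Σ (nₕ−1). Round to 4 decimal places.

Degrees of freedom: 59 + 45 + 14 + 6 + 37 = 161.
Σ(nₕ−1)sₕ² = 59·4.6225 + 45·0.9025 + 14·1.0816 + 6·4.7524 + 37·8.8209 = 683.3701.
s²ₚ = 683.3701 / 161 = 4.244535... → 4.2445.

4.2445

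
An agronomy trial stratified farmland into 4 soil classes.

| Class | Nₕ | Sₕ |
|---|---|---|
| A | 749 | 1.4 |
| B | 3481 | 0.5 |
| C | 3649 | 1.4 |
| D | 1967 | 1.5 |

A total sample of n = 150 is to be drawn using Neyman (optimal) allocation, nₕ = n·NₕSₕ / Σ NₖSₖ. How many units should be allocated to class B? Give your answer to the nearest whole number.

A: NₕSₕ = 749·1.4 = 1048.6
B: NₕSₕ = 3481·0.5 = 1740.5
C: NₕSₕ = 3649·1.4 = 5108.6
D: NₕSₕ = 1967·1.5 = 2950.5
Σ NₕSₕ = 10848.2.
n_B = 150·1740.5/10848.2 = 24.066... → 24.

24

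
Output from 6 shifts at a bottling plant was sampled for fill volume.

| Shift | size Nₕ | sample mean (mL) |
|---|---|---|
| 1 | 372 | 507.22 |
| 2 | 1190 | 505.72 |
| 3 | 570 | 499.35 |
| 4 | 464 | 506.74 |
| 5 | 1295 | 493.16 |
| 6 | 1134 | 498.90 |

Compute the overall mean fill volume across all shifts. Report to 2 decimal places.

500.43

x̄_st = (Σ Nₕx̄ₕ) / (Σ Nₕ) = (372·507.22 + 1190·505.72 + 570·499.35 + 464·506.74 + 1295·493.16 + 1134·498.90) / 5025
= 2514644.3 / 5025 = 500.4267... → 500.43.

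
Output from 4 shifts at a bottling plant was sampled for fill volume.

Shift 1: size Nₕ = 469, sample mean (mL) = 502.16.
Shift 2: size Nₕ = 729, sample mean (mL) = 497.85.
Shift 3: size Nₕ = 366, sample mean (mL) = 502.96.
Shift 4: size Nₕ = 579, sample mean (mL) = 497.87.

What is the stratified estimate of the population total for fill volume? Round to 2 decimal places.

1: 469·502.16 = 235513.04
2: 729·497.85 = 362932.65
3: 366·502.96 = 184083.36
4: 579·497.87 = 288266.73
τ̂ = Σ Nₕx̄ₕ = 1070795.78.

1070795.78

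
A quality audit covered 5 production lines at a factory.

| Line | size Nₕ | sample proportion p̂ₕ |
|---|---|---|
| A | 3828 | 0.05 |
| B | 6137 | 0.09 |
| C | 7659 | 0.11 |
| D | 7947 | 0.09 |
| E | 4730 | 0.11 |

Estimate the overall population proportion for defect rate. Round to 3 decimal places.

0.093

Wₕ = Nₕ/N with N = 30301: 0.1263, 0.2025, 0.2528, 0.2623, 0.1561.
p̂_st = 0.1263·0.05 + 0.2025·0.09 + 0.2528·0.11 + 0.2623·0.09 + 0.1561·0.11 ≈ 0.09312... → 0.093.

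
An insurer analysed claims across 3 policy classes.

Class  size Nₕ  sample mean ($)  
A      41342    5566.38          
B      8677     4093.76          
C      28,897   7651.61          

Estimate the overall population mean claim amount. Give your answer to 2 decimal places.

x̄_st = (Σ Nₕx̄ₕ) / (Σ Nₕ) = (41342·5566.38 + 8677·4093.76 + 28897·7651.61) / 78916
= 486755411.65 / 78916 = 6168.0193... → 6168.02.

6168.02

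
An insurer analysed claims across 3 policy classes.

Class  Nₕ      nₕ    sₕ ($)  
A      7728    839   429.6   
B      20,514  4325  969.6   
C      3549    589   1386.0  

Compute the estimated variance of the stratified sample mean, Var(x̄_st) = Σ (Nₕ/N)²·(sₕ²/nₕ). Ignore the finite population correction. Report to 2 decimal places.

N = 31791; Wₕ = Nₕ/N.
class A: (7728/31791)²·429.6²/839 = 12.99848
class B: (20514/31791)²·969.6²/4325 = 90.50893
class C: (3549/31791)²·1386.0²/589 = 40.64572
Sum = 144.15312 → 144.15.

144.15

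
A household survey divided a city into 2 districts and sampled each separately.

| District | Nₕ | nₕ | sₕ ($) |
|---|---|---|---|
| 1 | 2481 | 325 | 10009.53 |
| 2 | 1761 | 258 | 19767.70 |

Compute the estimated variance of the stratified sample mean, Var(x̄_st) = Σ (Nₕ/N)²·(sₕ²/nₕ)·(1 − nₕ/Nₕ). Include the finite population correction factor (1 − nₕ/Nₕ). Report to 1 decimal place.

314415.2

N = 4242. Term for each stratum: Wₕ²sₕ²/nₕ·(1−nₕ/Nₕ).
Var(x̄_st) = 91638.5487 + 222776.6070 = 314415.1557 → 314415.2.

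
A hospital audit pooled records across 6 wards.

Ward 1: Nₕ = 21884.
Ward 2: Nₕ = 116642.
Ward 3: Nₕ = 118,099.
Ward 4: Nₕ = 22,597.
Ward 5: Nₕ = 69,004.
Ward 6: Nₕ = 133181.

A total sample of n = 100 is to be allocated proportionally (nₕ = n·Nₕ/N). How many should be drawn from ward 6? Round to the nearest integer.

N = 21884 + 116642 + 118099 + 22597 + 69004 + 133181 = 481407.
n_6 = 100·133181/481407 = 27.665... → 28.

28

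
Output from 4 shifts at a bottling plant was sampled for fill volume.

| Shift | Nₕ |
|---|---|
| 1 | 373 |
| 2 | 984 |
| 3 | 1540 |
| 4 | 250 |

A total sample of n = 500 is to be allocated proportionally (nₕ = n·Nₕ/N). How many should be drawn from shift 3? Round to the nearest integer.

245

Share of shift 3 = 1540/3147 = 0.48935.
Allocate 500 × 0.48935 = 244.677... → 245.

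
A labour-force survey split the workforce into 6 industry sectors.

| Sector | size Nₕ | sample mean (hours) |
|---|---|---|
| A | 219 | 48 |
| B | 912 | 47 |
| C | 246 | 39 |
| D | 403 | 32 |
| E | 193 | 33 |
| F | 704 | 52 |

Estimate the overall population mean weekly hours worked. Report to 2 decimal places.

N = 219 + 912 + 246 + 403 + 193 + 704 = 2677.
Overall mean = Σ (Nₕ/N)·x̄ₕ — weight by population share, not a simple average.
Σ Nₕx̄ₕ = 219·48 + 912·47 + 246·39 + 403·32 + 193·33 + 704·52 = 10512 + 42864 + 9594 + 12896 + 6369 + 36608 = 118843.
Divide by N: 118843 / 2677 = 44.3941... → 44.39.

44.39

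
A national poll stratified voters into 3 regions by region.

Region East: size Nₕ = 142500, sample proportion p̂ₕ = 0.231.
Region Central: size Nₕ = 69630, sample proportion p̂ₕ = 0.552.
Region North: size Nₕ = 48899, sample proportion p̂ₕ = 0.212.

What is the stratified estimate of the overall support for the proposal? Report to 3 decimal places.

N = 142500 + 69630 + 48899 = 261029.
Overall proportion = Σ (Nₕ/N)·p̂ₕ.
Σ Nₕp̂ₕ = 32917.5 + 38435.76 + 10366.588 = 81719.848.
81719.848 / 261029 = 0.31307... → 0.313.

0.313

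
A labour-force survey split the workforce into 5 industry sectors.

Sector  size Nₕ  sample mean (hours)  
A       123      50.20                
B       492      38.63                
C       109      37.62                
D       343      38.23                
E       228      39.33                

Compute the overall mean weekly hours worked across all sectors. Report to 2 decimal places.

39.66

N = 123 + 492 + 109 + 343 + 228 = 1295.
The stratified mean weights each stratum mean by its population share Nₕ/N.
Σ Nₕx̄ₕ = 123·50.20 + 492·38.63 + 109·37.62 + 343·38.23 + 228·39.33 = 6174.6 + 19005.96 + 4100.58 + 13112.89 + 8967.24 = 51361.27.
Divide by N: 51361.27 / 1295 = 39.6612... → 39.66.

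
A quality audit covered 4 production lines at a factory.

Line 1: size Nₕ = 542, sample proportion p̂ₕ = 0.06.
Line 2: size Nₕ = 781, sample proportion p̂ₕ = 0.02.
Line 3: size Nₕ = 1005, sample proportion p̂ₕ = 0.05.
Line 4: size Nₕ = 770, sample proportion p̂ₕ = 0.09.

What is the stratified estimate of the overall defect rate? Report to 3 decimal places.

N = 542 + 781 + 1005 + 770 = 3098.
Overall proportion = Σ (Nₕ/N)·p̂ₕ.
Σ Nₕp̂ₕ = 32.52 + 15.62 + 50.25 + 69.3 = 167.69.
167.69 / 3098 = 0.05413... → 0.054.

0.054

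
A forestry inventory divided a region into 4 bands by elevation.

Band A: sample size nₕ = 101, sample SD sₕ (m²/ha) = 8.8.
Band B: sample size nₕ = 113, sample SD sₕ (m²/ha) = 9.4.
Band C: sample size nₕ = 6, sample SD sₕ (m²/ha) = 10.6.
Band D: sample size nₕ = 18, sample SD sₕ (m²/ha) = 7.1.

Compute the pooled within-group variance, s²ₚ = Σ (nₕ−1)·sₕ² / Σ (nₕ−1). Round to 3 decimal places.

81.449

A: (101−1)·8.8² = 100·77.44 = 7744
B: (113−1)·9.4² = 112·88.36 = 9896.32
C: (6−1)·10.6² = 5·112.36 = 561.8
D: (18−1)·7.1² = 17·50.41 = 856.97
Numerator = 19059.09; denominator = Σ(nₕ−1) = 234.
s²ₚ = 19059.09/234 = 81.44910... → 81.449.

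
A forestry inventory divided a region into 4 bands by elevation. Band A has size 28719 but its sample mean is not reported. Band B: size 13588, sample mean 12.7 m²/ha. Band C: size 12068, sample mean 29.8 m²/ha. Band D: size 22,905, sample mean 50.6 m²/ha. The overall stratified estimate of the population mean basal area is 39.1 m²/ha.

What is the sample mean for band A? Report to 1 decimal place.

46.3

N = 28719 + 13588 + 12068 + 22905 = 77280.
Overall total = μ·N = 39.1·77280 = 3021648.
Subtract the known strata: 13588·12.7 + 12068·29.8 + 22905·50.6 = 1691187.
Remaining total for band A: 3021648 − 1691187 = 1330461.
Divide by its size: 1330461 / 28719 = 46.327... → 46.3.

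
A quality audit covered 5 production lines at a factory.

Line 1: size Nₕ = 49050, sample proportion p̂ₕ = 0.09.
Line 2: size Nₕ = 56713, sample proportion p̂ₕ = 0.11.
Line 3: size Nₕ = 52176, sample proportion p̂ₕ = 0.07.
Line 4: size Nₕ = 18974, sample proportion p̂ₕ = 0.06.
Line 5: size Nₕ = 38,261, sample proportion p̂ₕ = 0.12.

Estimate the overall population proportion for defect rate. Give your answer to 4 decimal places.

Wₕ = Nₕ/N with N = 215174: 0.2280, 0.2636, 0.2425, 0.0882, 0.1778.
p̂_st = 0.2280·0.09 + 0.2636·0.11 + 0.2425·0.07 + 0.0882·0.06 + 0.1778·0.12 ≈ 0.093111... → 0.0931.

0.0931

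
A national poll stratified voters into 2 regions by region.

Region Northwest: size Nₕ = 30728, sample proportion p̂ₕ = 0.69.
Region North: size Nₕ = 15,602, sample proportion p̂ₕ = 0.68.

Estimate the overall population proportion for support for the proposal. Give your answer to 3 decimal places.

0.687

N = 30728 + 15602 = 46330.
Overall proportion = Σ (Nₕ/N)·p̂ₕ.
Σ Nₕp̂ₕ = 21202.32 + 10609.36 = 31811.68.
31811.68 / 46330 = 0.68663... → 0.687.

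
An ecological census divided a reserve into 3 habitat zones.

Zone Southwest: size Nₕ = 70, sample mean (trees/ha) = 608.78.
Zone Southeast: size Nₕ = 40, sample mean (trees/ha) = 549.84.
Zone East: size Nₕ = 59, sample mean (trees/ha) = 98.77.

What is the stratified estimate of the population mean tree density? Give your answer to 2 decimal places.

416.78

N = 70 + 40 + 59 = 169.
Weight each subgroup mean by Nₕ/N and sum.
Σ Nₕx̄ₕ = 70·608.78 + 40·549.84 + 59·98.77 = 42614.6 + 21993.6 + 5827.43 = 70435.63.
Divide by N: 70435.63 / 169 = 416.7789... → 416.78.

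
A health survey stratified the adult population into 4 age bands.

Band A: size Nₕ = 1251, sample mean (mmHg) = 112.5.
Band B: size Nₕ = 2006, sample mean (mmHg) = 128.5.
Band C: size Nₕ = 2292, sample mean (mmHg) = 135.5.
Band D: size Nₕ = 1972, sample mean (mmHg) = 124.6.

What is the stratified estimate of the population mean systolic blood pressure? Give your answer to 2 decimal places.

126.95

N = 7521; weights Wₕ = Nₕ/N = (0.1663, 0.2667, 0.3047, 0.2622).
x̄_st = Σ Wₕ·x̄ₕ = 0.1663·112.5 + 0.2667·128.5 + 0.3047·135.5 + 0.2622·124.6 ≈ 126.9493...
→ 126.95.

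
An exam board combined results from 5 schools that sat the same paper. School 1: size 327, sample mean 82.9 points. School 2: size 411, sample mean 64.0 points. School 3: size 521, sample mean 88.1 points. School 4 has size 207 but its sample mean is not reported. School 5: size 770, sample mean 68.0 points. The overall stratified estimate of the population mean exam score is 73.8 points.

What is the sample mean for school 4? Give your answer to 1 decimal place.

64.5

N = 327 + 411 + 521 + 207 + 770 = 2236.
Overall total = μ·N = 73.8·2236 = 165016.8.
Subtract the known strata: 327·82.9 + 411·64.0 + 521·88.1 + 770·68.0 = 151672.4.
Remaining total for school 4: 165016.8 − 151672.4 = 13344.4.
Divide by its size: 13344.4 / 207 = 64.466... → 64.5.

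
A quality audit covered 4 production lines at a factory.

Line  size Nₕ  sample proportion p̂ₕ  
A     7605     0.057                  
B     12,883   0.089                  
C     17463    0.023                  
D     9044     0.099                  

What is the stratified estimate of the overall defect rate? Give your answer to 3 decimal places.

Wₕ = Nₕ/N with N = 46995: 0.1618, 0.2741, 0.3716, 0.1924.
p̂_st = 0.1618·0.057 + 0.2741·0.089 + 0.3716·0.023 + 0.1924·0.099 ≈ 0.06122... → 0.061.

0.061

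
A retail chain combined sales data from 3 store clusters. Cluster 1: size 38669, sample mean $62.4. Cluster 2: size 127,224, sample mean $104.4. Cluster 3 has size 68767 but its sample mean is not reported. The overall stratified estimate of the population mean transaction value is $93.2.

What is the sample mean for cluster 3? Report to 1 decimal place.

89.8

Σ Nₕx̄ₕ = N·μ, so 68767·x̄_3 = 234660·93.2 − (38669·62.4 + 127224·104.4).
= 21870312 − 15695131.2 = 6175180.8.
x̄_3 = 6175180.8 / 68767 = 89.799... → 89.8.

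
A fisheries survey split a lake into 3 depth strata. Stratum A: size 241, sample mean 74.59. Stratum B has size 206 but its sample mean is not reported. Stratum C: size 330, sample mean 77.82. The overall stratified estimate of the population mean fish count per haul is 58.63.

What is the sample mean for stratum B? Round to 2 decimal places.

Σ Nₕx̄ₕ = N·μ, so 206·x̄_B = 777·58.63 − (241·74.59 + 330·77.82).
= 45555.51 − 43656.79 = 1898.72.
x̄_B = 1898.72 / 206 = 9.2171... → 9.22.

9.22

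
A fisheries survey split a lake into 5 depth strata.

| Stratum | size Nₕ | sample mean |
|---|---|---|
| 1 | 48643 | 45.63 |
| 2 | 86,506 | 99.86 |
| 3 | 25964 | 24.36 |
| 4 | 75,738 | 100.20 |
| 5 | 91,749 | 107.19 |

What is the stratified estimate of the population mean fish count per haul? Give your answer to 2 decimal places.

87.99

x̄_st = (Σ Nₕx̄ₕ) / (Σ Nₕ) = (48643·45.63 + 86506·99.86 + 25964·24.36 + 75738·100.20 + 91749·107.19) / 328600
= 28914075.2 / 328600 = 87.9917... → 87.99.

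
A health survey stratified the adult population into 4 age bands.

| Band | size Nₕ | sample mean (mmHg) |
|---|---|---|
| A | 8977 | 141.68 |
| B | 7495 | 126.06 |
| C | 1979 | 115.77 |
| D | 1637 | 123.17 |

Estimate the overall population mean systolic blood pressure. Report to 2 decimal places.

N = 8977 + 7495 + 1979 + 1637 = 20088.
The stratified mean weights each stratum mean by its population share Nₕ/N.
Σ Nₕx̄ₕ = 8977·141.68 + 7495·126.06 + 1979·115.77 + 1637·123.17 = 1271861.36 + 944819.7 + 229108.83 + 201629.29 = 2647419.18.
Divide by N: 2647419.18 / 20088 = 131.7911... → 131.79.

131.79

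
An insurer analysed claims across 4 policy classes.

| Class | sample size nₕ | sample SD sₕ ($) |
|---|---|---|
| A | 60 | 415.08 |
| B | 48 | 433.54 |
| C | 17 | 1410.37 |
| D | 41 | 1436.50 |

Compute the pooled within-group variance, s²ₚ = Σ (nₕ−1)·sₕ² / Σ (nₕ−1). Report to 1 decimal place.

823251.6

A: (60−1)·415.08² = 59·172291.4064 = 10165192.9776
B: (48−1)·433.54² = 47·187956.9316 = 8833975.7852
C: (17−1)·1410.37² = 16·1989143.5369 = 31826296.5904
D: (41−1)·1436.50² = 40·2063532.25 = 82541290
Numerator = 133366755.3532; denominator = Σ(nₕ−1) = 162.
s²ₚ = 133366755.3532/162 = 823251.576... → 823251.6.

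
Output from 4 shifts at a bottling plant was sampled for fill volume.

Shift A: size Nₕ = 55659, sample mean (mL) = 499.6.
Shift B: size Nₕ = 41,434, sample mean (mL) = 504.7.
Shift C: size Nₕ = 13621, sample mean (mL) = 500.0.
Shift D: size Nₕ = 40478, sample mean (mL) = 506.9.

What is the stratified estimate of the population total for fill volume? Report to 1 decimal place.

76047774.4

Population total = Σ Nₕ·x̄ₕ (each stratum's size times its mean).
55659·499.6 + 41434·504.7 + 13621·500.0 + 40478·506.9 = 27807236.4 + 20911739.8 + 6810500 + 20518298.2 = 76047774.4.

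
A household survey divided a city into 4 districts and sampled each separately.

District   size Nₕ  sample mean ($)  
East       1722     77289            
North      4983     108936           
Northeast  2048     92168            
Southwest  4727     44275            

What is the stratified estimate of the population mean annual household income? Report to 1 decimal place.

79671.2

N = 13480; weights Wₕ = Nₕ/N = (0.1277, 0.3697, 0.1519, 0.3507).
x̄_st = Σ Wₕ·x̄ₕ = 0.1277·77289 + 0.3697·108936 + 0.1519·92168 + 0.3507·44275 ≈ 79671.197...
→ 79671.2.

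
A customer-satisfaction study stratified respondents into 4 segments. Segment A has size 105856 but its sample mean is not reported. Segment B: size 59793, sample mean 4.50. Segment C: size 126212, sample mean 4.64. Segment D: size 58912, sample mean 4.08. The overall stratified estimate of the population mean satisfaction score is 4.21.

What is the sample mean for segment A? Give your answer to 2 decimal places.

N = 105856 + 59793 + 126212 + 58912 = 350773.
Overall total = μ·N = 4.21·350773 = 1476754.33.
Subtract the known strata: 59793·4.50 + 126212·4.64 + 58912·4.08 = 1095053.14.
Remaining total for segment A: 1476754.33 − 1095053.14 = 381701.19.
Divide by its size: 381701.19 / 105856 = 3.6059... → 3.61.

3.61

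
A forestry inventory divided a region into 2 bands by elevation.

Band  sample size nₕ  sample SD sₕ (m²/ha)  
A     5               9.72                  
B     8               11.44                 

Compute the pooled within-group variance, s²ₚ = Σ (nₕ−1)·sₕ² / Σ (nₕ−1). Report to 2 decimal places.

Degrees of freedom: 4 + 7 = 11.
Σ(nₕ−1)sₕ² = 4·94.4784 + 7·130.8736 = 1294.0288.
s²ₚ = 1294.0288 / 11 = 117.6390... → 117.64.

117.64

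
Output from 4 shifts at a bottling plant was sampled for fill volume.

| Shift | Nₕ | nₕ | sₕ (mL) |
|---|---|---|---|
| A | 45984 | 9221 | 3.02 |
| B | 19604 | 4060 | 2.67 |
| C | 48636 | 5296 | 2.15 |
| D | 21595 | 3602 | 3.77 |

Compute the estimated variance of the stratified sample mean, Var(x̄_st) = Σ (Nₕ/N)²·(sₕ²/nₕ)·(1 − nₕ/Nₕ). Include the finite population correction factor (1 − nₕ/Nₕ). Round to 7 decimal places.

N = 135819. Term for each stratum: Wₕ²sₕ²/nₕ·(1−nₕ/Nₕ).
Var(x̄_st) = 0.0000906426 + 0.0000290057 + 0.0000997366 + 0.0000831141 = 0.0003024990 → 0.0003025.

0.0003025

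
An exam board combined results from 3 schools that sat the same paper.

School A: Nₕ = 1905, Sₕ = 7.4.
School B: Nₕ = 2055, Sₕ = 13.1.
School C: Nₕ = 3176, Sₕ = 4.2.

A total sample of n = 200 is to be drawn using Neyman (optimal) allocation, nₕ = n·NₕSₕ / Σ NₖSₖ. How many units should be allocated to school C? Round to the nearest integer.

Σ NₕSₕ = 1905·7.4 + 2055·13.1 + 3176·4.2 = 54356.7.
Share for C: 13339.2/54356.7 = 0.24540.
n_C = 200 × 0.24540 = 49.080... → 49.

49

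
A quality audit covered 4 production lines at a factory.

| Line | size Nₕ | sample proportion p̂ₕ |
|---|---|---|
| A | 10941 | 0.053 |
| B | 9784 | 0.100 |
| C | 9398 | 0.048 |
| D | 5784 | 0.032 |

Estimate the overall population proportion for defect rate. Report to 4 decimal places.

0.0611

N = 10941 + 9784 + 9398 + 5784 = 35907.
Overall proportion = Σ (Nₕ/N)·p̂ₕ.
Σ Nₕp̂ₕ = 579.873 + 978.4 + 451.104 + 185.088 = 2194.465.
2194.465 / 35907 = 0.061115... → 0.0611.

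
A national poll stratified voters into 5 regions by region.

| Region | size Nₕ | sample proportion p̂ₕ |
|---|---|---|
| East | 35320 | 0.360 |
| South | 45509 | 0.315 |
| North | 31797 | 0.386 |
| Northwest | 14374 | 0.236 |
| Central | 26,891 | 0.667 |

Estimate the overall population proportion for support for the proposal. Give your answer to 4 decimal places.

N = 35320 + 45509 + 31797 + 14374 + 26891 = 153891.
Overall proportion = Σ (Nₕ/N)·p̂ₕ.
Σ Nₕp̂ₕ = 12715.2 + 14335.335 + 12273.642 + 3392.264 + 17936.297 = 60652.738.
60652.738 / 153891 = 0.394128... → 0.3941.

0.3941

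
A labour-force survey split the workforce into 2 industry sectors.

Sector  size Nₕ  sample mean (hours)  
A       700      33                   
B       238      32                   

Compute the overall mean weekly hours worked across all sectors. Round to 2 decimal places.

x̄_st = (Σ Nₕx̄ₕ) / (Σ Nₕ) = (700·33 + 238·32) / 938
= 30716 / 938 = 32.7463... → 32.75.

32.75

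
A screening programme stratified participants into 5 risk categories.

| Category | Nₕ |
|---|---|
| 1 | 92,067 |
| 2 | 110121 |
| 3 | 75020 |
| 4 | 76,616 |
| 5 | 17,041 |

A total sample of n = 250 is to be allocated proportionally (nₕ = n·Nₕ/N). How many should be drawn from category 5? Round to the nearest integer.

11

Share of category 5 = 17041/370865 = 0.04595.
Allocate 250 × 0.04595 = 11.487... → 11.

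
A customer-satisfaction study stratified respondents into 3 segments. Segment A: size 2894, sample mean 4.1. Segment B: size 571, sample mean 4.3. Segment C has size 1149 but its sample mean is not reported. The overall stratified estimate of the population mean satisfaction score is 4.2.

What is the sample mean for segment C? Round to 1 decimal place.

4.4

Σ Nₕx̄ₕ = N·μ, so 1149·x̄_C = 4614·4.2 − (2894·4.1 + 571·4.3).
= 19378.8 − 14320.7 = 5058.1.
x̄_C = 5058.1 / 1149 = 4.402... → 4.4.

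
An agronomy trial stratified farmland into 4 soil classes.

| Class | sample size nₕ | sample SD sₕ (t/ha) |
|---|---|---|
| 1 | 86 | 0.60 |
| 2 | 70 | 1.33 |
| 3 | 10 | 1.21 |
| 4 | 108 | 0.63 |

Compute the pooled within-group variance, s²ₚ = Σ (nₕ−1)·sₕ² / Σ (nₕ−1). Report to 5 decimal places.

1: (86−1)·0.60² = 85·0.36 = 30.6
2: (70−1)·1.33² = 69·1.7689 = 122.0541
3: (10−1)·1.21² = 9·1.4641 = 13.1769
4: (108−1)·0.63² = 107·0.3969 = 42.4683
Numerator = 208.2993; denominator = Σ(nₕ−1) = 270.
s²ₚ = 208.2993/270 = 0.7714789... → 0.77148.

0.77148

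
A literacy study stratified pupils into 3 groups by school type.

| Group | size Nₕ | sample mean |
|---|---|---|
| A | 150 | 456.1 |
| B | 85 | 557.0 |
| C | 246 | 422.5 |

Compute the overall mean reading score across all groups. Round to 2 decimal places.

456.75

N = 150 + 85 + 246 = 481.
Overall mean = Σ (Nₕ/N)·x̄ₕ — weight by population share, not a simple average.
Σ Nₕx̄ₕ = 150·456.1 + 85·557.0 + 246·422.5 = 68415 + 47345 + 103935 = 219695.
Divide by N: 219695 / 481 = 456.7464... → 456.75.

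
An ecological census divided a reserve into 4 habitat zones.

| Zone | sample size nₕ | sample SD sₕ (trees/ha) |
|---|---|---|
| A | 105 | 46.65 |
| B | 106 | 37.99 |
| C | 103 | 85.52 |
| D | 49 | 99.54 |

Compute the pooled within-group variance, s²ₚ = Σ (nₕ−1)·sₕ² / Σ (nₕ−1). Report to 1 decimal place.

Degrees of freedom: 104 + 105 + 102 + 48 = 359.
Σ(nₕ−1)sₕ² = 104·2176.2225 + 105·1443.2401 + 102·7313.6704 + 48·9908.2116 = 1599455.8881.
s²ₚ = 1599455.8881 / 359 = 4455.309... → 4455.3.

4455.3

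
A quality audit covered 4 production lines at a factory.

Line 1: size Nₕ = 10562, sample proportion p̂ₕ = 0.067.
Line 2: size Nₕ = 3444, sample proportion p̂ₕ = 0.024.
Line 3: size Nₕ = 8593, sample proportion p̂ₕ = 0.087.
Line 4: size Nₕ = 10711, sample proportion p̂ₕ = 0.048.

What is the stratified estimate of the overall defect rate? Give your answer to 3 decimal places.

0.062

N = 10562 + 3444 + 8593 + 10711 = 33310.
Overall proportion = Σ (Nₕ/N)·p̂ₕ.
Σ Nₕp̂ₕ = 707.654 + 82.656 + 747.591 + 514.128 = 2052.029.
2052.029 / 33310 = 0.06160... → 0.062.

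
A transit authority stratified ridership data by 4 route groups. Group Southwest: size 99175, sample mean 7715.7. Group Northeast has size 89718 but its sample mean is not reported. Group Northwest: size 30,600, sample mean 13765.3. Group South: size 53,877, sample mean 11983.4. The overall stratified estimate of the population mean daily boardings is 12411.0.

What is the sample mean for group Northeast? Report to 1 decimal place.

Σ Nₕx̄ₕ = N·μ, so 89718·x̄_Northeast = 273370·12411.0 − (99175·7715.7 + 30600·13765.3 + 53877·11983.4).
= 3392795070 − 1832052369.3 = 1560742700.7.
x̄_Northeast = 1560742700.7 / 89718 = 17396.093... → 17396.1.

17396.1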